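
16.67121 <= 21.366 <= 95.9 True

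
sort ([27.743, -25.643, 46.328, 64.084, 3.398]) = [-25.643, 3.398, 27.743, 46.328, 64.084]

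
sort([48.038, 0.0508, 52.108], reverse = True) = [52.108, 48.038, 0.0508]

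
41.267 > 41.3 False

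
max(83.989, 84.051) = 84.051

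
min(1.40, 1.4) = 1.40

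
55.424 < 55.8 True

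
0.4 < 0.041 False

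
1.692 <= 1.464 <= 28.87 False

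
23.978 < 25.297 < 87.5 True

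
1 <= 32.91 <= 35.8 True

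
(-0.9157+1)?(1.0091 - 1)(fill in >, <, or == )>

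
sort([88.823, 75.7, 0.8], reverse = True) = [88.823, 75.7, 0.8]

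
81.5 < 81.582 True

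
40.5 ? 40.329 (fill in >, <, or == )>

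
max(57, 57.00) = 57.00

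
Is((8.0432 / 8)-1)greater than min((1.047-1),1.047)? No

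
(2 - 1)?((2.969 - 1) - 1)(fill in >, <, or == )>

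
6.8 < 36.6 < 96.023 True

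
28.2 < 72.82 True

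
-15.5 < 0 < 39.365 True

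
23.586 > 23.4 True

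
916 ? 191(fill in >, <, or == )>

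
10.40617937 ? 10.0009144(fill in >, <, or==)>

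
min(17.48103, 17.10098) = 17.10098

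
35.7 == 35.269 False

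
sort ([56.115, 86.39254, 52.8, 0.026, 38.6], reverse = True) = [86.39254, 56.115, 52.8, 38.6, 0.026]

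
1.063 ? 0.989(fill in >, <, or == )>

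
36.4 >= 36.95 False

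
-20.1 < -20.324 False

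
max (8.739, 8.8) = 8.8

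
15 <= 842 True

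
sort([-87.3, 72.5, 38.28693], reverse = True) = [72.5, 38.28693, -87.3]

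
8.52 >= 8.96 False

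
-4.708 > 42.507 False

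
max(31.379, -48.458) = 31.379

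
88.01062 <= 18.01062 False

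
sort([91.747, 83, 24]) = [24, 83, 91.747]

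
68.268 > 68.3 False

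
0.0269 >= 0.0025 True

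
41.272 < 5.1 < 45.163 False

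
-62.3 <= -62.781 False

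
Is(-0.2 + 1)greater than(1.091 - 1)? Yes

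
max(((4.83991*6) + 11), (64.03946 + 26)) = 90.03946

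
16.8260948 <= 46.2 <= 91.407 True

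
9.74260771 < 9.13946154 False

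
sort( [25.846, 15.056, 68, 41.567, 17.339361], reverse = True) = [68, 41.567, 25.846, 17.339361, 15.056]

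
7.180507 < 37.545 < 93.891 True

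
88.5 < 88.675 True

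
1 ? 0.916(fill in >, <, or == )>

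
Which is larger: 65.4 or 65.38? 65.4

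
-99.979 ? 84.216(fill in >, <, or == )<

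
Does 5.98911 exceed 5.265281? Yes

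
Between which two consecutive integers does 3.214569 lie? 3 and 4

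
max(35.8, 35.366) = 35.8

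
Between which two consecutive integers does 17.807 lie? 17 and 18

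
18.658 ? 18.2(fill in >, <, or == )>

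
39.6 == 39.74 False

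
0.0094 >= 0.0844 False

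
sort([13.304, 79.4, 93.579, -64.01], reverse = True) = [93.579, 79.4, 13.304, -64.01]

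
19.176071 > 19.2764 False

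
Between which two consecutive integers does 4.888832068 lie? 4 and 5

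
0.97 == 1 False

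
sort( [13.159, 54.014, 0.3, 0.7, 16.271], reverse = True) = [54.014, 16.271, 13.159, 0.7, 0.3]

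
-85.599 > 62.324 False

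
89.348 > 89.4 False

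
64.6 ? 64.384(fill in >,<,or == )>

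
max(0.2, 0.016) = 0.2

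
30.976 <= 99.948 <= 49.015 False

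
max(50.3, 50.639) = 50.639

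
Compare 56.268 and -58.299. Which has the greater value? 56.268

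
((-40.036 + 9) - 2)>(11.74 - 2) False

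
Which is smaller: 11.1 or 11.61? 11.1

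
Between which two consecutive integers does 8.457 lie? 8 and 9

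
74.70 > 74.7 False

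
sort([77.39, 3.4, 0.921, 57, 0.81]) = [0.81, 0.921, 3.4, 57, 77.39]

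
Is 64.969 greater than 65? No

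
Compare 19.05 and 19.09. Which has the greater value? 19.09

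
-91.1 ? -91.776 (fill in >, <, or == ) >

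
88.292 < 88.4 True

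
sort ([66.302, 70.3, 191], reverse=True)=[191, 70.3, 66.302]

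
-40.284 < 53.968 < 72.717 True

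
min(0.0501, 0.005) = 0.005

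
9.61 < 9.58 False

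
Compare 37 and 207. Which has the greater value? 207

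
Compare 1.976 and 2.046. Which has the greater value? 2.046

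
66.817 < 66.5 False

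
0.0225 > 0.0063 True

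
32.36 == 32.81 False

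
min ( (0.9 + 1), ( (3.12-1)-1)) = 1.12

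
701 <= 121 False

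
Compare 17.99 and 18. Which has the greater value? 18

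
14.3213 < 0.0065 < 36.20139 False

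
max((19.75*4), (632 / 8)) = 79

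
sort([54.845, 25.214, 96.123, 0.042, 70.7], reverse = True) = [96.123, 70.7, 54.845, 25.214, 0.042]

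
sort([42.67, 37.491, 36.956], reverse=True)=[42.67, 37.491, 36.956]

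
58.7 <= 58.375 False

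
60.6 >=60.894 False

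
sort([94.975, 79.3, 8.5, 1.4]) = [1.4, 8.5, 79.3, 94.975]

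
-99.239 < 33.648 True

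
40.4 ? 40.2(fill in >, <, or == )>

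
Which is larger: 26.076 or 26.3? 26.3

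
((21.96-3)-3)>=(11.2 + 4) True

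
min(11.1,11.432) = 11.1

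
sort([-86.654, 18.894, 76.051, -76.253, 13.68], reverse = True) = [76.051, 18.894, 13.68, -76.253, -86.654]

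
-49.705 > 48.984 False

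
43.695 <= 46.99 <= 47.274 True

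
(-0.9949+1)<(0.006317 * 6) True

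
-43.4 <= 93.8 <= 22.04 False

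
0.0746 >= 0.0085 True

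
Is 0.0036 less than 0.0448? Yes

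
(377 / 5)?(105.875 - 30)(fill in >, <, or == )<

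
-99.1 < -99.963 False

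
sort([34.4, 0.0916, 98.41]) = [0.0916, 34.4, 98.41]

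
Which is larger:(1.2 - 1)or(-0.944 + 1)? (1.2 - 1)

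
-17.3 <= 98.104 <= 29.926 False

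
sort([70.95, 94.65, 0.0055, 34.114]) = [0.0055, 34.114, 70.95, 94.65]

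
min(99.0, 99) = 99.0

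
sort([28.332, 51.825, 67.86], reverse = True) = [67.86, 51.825, 28.332]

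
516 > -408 True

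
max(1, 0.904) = 1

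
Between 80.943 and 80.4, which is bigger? 80.943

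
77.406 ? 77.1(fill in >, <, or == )>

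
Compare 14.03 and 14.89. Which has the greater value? 14.89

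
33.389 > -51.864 True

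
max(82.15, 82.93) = 82.93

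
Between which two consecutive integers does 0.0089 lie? 0 and 1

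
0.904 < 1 True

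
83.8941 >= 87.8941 False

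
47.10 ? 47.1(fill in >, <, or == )==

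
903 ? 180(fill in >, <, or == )>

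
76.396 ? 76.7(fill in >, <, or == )<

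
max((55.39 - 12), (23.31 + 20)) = 43.39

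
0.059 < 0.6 True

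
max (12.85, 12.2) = 12.85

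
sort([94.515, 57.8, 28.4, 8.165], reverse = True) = [94.515, 57.8, 28.4, 8.165]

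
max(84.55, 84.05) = 84.55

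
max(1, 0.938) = 1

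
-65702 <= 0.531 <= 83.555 True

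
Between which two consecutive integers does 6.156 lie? 6 and 7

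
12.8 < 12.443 False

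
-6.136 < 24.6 True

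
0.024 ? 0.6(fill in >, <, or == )<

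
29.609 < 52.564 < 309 True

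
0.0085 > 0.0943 False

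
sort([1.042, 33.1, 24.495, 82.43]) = [1.042, 24.495, 33.1, 82.43]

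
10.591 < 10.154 False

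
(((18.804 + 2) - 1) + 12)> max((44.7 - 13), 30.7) True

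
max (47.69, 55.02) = 55.02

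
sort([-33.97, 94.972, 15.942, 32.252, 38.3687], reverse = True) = [94.972, 38.3687, 32.252, 15.942, -33.97]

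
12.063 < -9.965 False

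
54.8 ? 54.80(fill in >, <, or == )==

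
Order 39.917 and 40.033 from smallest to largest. 39.917, 40.033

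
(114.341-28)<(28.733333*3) False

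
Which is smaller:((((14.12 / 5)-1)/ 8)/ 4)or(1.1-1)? ((((14.12 / 5)-1)/ 8)/ 4)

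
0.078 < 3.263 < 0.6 False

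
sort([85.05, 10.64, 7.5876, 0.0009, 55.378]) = [0.0009, 7.5876, 10.64, 55.378, 85.05]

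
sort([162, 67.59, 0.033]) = [0.033, 67.59, 162]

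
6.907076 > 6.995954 False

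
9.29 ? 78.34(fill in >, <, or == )<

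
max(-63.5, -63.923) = -63.5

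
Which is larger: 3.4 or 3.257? 3.4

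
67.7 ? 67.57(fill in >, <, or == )>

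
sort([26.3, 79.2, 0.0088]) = [0.0088, 26.3, 79.2]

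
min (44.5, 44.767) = 44.5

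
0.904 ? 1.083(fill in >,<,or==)<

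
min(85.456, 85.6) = 85.456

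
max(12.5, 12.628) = 12.628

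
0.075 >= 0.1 False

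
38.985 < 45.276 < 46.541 True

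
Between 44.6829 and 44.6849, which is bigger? 44.6849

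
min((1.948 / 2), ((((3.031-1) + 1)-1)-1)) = 0.974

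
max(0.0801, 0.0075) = 0.0801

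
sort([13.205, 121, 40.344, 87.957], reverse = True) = [121, 87.957, 40.344, 13.205]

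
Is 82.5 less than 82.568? Yes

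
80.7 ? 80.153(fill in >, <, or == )>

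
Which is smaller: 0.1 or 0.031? 0.031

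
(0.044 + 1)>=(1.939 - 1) True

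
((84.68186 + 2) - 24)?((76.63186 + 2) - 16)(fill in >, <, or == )>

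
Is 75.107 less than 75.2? Yes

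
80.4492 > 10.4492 True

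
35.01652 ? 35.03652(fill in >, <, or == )<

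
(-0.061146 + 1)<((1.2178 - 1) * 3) False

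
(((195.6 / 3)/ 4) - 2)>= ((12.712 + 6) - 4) False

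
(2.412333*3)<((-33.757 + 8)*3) False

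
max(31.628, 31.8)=31.8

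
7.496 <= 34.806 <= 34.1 False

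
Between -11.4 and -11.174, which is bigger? -11.174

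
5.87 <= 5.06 False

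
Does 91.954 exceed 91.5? Yes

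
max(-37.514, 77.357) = 77.357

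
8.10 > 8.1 False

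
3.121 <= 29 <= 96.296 True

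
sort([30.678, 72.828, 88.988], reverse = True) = [88.988, 72.828, 30.678]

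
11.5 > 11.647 False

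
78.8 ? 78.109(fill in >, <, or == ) >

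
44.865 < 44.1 False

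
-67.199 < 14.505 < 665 True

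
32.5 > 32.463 True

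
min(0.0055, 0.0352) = 0.0055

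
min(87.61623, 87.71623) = 87.61623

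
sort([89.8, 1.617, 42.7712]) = [1.617, 42.7712, 89.8]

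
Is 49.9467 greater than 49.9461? Yes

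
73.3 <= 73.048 False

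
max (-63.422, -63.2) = -63.2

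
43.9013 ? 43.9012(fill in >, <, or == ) >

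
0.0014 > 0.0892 False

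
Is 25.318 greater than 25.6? No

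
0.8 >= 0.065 True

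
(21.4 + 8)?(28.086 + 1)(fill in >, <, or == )>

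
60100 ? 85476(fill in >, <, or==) <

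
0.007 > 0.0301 False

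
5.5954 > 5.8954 False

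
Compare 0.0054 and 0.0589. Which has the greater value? 0.0589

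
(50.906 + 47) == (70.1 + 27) False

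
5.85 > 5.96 False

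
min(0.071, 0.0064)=0.0064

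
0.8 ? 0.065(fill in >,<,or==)>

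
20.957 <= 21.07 True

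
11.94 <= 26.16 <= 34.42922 True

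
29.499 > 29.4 True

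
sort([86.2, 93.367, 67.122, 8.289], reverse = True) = [93.367, 86.2, 67.122, 8.289]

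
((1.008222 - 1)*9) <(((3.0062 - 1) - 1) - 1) False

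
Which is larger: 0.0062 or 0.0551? 0.0551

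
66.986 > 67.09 False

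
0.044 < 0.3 True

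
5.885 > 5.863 True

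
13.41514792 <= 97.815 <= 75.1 False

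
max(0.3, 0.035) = 0.3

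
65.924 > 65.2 True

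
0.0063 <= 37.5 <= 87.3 True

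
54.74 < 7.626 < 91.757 False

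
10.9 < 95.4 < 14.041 False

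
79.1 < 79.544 True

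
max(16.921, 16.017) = 16.921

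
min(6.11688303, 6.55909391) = 6.11688303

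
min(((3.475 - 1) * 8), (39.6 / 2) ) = 19.8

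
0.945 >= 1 False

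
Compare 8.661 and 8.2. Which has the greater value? 8.661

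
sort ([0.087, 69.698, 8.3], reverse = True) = [69.698, 8.3, 0.087]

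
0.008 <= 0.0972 True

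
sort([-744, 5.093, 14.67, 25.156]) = [-744, 5.093, 14.67, 25.156]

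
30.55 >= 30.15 True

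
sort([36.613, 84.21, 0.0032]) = [0.0032, 36.613, 84.21]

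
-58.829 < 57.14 True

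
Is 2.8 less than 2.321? No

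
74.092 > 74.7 False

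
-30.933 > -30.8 False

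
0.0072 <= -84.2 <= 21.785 False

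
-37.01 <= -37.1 False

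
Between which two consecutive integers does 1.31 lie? 1 and 2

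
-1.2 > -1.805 True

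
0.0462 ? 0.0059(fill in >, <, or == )>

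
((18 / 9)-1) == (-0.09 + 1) False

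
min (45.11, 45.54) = 45.11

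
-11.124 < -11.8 False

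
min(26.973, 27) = 26.973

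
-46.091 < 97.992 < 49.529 False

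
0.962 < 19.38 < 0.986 False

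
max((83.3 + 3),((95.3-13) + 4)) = 86.3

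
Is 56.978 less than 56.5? No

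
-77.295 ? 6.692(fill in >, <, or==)<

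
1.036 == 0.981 False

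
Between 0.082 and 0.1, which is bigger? 0.1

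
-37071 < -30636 True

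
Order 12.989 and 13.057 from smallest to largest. 12.989, 13.057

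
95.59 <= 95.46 False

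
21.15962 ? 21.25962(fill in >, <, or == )<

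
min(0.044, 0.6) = 0.044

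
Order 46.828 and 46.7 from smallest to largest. 46.7, 46.828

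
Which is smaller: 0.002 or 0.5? 0.002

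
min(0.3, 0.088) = 0.088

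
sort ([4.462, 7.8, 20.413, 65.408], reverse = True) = [65.408, 20.413, 7.8, 4.462]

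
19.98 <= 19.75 False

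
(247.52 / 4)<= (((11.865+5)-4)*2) False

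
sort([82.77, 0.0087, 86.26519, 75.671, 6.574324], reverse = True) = [86.26519, 82.77, 75.671, 6.574324, 0.0087]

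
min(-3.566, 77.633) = -3.566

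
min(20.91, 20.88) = 20.88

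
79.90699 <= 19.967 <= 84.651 False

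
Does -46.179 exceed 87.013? No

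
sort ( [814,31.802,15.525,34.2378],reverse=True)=[814,34.2378,31.802,15.525]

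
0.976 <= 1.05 True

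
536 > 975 False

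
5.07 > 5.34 False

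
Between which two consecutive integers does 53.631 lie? 53 and 54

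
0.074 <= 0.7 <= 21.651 True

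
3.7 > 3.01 True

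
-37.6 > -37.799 True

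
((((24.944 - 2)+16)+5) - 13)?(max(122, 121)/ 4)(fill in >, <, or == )>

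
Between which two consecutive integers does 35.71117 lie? 35 and 36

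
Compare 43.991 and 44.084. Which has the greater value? 44.084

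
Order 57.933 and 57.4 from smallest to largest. 57.4, 57.933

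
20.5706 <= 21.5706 True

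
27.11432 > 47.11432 False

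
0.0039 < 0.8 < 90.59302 True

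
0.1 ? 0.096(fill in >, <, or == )>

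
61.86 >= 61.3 True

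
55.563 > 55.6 False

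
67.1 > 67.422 False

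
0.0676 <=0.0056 False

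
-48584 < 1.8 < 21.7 True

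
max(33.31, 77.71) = 77.71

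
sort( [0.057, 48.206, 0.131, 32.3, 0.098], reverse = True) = [48.206, 32.3, 0.131, 0.098, 0.057]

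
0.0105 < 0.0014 False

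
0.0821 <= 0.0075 False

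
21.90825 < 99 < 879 True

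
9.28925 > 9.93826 False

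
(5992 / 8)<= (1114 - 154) True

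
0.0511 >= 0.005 True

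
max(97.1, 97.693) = 97.693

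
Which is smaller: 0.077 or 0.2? 0.077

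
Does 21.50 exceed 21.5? No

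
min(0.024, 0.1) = 0.024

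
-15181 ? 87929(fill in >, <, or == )<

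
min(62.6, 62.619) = 62.6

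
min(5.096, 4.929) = 4.929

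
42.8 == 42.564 False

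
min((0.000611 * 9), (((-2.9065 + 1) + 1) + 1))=0.005499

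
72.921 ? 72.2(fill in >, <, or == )>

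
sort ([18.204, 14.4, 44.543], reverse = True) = [44.543, 18.204, 14.4]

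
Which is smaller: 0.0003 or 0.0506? 0.0003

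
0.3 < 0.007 False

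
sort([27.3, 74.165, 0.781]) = [0.781, 27.3, 74.165]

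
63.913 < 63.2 False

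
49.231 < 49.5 True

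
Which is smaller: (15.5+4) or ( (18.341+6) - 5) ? ( (18.341+6) - 5)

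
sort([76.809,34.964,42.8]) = [34.964,42.8,76.809]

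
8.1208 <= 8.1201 False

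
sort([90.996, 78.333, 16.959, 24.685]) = [16.959, 24.685, 78.333, 90.996]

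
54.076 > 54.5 False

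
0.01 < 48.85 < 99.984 True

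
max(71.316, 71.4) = 71.4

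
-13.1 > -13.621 True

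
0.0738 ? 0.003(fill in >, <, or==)>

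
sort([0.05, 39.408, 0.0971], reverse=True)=[39.408, 0.0971, 0.05]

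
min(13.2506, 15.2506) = 13.2506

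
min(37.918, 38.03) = 37.918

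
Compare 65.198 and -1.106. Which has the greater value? 65.198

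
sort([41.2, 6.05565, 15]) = [6.05565, 15, 41.2]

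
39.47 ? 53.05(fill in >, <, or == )<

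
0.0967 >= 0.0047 True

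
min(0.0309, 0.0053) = 0.0053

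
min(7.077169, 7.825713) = 7.077169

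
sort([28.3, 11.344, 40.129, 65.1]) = [11.344, 28.3, 40.129, 65.1]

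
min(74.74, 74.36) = 74.36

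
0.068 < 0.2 True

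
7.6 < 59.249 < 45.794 False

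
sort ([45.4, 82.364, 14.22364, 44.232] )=[14.22364, 44.232, 45.4, 82.364]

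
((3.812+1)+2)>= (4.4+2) True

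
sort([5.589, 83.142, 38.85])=[5.589, 38.85, 83.142]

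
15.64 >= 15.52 True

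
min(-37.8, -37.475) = -37.8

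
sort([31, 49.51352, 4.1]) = [4.1, 31, 49.51352]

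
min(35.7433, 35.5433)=35.5433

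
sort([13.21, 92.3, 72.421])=[13.21, 72.421, 92.3]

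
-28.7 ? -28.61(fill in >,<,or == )<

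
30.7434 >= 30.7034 True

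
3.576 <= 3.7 True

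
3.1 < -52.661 False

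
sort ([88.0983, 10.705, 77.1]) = [10.705, 77.1, 88.0983]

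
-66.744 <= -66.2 True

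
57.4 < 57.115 False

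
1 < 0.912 False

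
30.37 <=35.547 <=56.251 True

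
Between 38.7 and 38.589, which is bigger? 38.7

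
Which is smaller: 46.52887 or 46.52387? 46.52387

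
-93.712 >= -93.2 False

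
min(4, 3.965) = 3.965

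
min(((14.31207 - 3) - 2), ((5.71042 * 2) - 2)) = 9.31207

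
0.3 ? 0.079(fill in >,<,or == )>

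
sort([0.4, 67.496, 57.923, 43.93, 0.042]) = [0.042, 0.4, 43.93, 57.923, 67.496]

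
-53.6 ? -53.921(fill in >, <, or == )>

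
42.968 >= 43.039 False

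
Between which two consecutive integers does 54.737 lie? 54 and 55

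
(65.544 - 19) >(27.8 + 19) False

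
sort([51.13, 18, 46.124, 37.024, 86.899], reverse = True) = [86.899, 51.13, 46.124, 37.024, 18]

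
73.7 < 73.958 True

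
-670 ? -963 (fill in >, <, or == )>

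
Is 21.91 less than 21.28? No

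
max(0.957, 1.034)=1.034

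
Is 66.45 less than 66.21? No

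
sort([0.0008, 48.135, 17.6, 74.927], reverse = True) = [74.927, 48.135, 17.6, 0.0008]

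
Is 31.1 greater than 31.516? No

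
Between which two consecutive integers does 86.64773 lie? 86 and 87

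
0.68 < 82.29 True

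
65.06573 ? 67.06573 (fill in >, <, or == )<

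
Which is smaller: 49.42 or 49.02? 49.02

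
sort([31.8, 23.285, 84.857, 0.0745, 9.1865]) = [0.0745, 9.1865, 23.285, 31.8, 84.857]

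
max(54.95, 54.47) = 54.95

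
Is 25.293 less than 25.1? No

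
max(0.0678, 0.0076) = 0.0678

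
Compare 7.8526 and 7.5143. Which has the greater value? 7.8526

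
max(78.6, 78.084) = 78.6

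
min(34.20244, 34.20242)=34.20242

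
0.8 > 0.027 True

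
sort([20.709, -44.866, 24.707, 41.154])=[-44.866, 20.709, 24.707, 41.154]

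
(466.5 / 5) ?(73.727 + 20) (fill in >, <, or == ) <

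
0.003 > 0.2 False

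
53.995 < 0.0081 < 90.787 False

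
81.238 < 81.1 False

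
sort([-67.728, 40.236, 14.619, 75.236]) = [-67.728, 14.619, 40.236, 75.236]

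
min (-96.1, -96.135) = -96.135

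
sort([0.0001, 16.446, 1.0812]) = [0.0001, 1.0812, 16.446]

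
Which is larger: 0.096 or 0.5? 0.5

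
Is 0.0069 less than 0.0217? Yes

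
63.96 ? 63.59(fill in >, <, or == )>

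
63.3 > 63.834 False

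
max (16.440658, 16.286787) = 16.440658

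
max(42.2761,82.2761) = 82.2761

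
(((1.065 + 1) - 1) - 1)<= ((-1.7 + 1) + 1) True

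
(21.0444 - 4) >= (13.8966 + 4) False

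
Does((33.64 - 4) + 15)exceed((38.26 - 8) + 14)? Yes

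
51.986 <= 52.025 True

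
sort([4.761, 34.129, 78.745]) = [4.761, 34.129, 78.745]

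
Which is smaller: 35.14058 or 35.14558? 35.14058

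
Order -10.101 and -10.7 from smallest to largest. -10.7, -10.101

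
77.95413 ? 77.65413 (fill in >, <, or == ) >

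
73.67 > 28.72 True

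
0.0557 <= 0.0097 False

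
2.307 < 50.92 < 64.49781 True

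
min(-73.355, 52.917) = -73.355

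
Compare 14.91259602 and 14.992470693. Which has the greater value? 14.992470693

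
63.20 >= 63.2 True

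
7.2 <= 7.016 False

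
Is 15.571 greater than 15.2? Yes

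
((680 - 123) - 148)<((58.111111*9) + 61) True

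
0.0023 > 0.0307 False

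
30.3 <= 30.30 True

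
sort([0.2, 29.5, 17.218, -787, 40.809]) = [-787, 0.2, 17.218, 29.5, 40.809]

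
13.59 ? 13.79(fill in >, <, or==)<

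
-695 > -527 False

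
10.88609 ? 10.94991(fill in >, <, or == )<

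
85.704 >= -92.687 True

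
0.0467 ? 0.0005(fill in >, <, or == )>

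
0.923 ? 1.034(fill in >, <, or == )<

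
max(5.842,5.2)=5.842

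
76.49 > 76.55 False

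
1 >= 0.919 True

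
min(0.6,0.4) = 0.4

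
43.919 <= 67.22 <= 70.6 True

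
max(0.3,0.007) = 0.3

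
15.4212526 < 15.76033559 True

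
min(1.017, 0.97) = 0.97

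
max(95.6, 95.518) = 95.6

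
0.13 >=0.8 False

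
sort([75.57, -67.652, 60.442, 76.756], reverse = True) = [76.756, 75.57, 60.442, -67.652]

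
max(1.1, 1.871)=1.871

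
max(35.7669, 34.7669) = 35.7669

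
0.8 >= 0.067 True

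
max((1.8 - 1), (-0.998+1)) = 0.8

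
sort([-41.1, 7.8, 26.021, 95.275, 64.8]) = [-41.1, 7.8, 26.021, 64.8, 95.275]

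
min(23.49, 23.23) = 23.23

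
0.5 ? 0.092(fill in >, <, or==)>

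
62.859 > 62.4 True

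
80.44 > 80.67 False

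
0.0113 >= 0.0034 True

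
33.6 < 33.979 True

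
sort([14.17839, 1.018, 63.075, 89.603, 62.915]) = [1.018, 14.17839, 62.915, 63.075, 89.603]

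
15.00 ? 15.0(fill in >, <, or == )==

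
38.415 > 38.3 True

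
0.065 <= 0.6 True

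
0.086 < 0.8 True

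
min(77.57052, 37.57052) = 37.57052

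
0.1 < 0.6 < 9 True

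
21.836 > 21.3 True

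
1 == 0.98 False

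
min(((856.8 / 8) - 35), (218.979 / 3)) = 72.1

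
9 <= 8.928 False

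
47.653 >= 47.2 True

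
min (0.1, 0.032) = 0.032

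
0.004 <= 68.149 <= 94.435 True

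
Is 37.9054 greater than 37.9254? No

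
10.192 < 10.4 True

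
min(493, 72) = 72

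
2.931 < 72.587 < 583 True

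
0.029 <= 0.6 True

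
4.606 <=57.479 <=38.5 False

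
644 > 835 False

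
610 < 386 False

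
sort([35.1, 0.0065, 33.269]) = [0.0065, 33.269, 35.1]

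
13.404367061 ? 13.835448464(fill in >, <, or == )<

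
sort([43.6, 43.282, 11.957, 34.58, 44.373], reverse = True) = [44.373, 43.6, 43.282, 34.58, 11.957]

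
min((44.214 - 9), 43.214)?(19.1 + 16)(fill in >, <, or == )>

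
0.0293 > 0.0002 True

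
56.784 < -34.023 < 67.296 False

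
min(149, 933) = 149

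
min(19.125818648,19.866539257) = 19.125818648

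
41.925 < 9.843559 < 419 False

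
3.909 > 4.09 False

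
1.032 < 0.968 False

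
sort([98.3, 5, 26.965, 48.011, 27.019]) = [5, 26.965, 27.019, 48.011, 98.3]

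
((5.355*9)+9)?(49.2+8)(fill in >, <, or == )<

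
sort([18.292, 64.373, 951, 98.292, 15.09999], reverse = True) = [951, 98.292, 64.373, 18.292, 15.09999]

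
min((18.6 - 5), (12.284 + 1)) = 13.284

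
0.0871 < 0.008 False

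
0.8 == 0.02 False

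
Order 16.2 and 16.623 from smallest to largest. 16.2, 16.623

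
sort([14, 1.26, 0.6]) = [0.6, 1.26, 14]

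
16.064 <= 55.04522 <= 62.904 True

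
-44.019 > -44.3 True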